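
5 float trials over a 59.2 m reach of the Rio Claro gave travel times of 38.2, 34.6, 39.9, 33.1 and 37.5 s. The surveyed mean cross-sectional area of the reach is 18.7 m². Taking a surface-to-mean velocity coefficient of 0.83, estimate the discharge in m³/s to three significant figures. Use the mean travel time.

t̄ = (38.2 + 34.6 + 39.9 + 33.1 + 37.5) / 5 = 36.66 s
v_surface = L / t̄ = 59.2 / 36.66 = 1.615 m/s
v_mean = 0.83 × 1.615 = 1.340 m/s
Q = A × v_mean = 18.7 × 1.340 = 25.06 m³/s

25.1 m³/s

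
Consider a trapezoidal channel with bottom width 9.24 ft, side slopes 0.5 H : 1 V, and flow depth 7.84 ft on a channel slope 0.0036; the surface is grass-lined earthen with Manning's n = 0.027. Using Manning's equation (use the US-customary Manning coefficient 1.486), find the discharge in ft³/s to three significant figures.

A = (b + z·y)·y = (9.24 + 0.5×7.84)×7.84 = 103.2 ft²
P = b + 2y√(1+z²) = 9.24 + 2×7.84×√(1+0.5²) = 26.77 ft
R = A/P = 103.2/26.77 = 3.854 ft
Q = (1.486/n)·A·R^(2/3)·S^(1/2) = (1.486/0.027) × 103.2 × 3.854^(2/3) × 0.0036^(1/2) = 837.5 ft³/s

838 ft³/s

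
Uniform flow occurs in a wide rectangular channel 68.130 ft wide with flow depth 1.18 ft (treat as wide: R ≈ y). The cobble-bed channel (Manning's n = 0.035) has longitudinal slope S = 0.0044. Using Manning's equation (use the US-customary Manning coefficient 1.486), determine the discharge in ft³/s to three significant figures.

253 ft³/s

A = b·y = 68.130 × 1.18 = 80.39 ft²
Wide channel: R ≈ y = 1.18 ft
Q = (1.486/n)·A·R^(2/3)·S^(1/2) = (1.486/0.035) × 80.39 × 1.180^(2/3) × 0.0044^(1/2) = 252.8 ft³/s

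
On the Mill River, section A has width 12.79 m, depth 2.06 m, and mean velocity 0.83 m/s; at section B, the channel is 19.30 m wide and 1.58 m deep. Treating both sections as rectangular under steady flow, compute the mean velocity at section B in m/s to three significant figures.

Q = A₁V₁ = (12.79×2.06) × 0.83 = 21.87 m³/s
A₂ = 19.30 × 1.58 = 30.49 m²
V₂ = Q/A₂ = 21.87/30.49 = 0.7171 m/s

0.717 m/s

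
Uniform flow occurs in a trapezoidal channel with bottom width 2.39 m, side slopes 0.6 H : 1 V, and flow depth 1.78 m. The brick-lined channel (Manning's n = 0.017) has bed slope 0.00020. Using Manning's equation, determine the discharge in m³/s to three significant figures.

4.92 m³/s

A = (b + z·y)·y = (2.39 + 0.6×1.78)×1.78 = 6.155 m²
P = b + 2y√(1+z²) = 2.39 + 2×1.78×√(1+0.6²) = 6.542 m
R = A/P = 6.155/6.542 = 0.9409 m
Q = (1/n)·A·R^(2/3)·S^(1/2) = (1/0.017) × 6.155 × 0.9409^(2/3) × 0.00020^(1/2) = 4.917 m³/s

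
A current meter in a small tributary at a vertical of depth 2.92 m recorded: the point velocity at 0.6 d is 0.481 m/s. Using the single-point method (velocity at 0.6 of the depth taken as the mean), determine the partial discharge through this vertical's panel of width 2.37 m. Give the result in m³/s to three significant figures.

v̄ = v₀.₆ = 0.481 m/s
q = v̄ × d × w = 0.4810 × 2.92 × 2.37 = 3.329 m³/s

3.33 m³/s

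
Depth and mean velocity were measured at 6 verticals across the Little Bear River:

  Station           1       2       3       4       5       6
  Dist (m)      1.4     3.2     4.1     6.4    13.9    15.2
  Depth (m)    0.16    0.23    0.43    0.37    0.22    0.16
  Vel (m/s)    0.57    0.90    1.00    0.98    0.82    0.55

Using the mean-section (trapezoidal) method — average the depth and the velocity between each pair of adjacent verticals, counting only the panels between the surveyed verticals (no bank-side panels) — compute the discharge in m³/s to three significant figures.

Panel 1-2: Δb = 1.8 m, d̄ = (0.16+0.23)/2 = 0.195, v̄ = (0.57+0.90)/2 = 0.735 → q = 1.8×0.195×0.735 = 0.2580 m³/s
Panel 2-3: Δb = 0.9 m, d̄ = (0.23+0.43)/2 = 0.33, v̄ = (0.90+1.00)/2 = 0.95 → q = 0.9×0.33×0.95 = 0.2822 m³/s
Panel 3-4: Δb = 2.3 m, d̄ = (0.43+0.37)/2 = 0.4, v̄ = (1.00+0.98)/2 = 0.99 → q = 2.3×0.4×0.99 = 0.9108 m³/s
Panel 4-5: Δb = 7.5 m, d̄ = (0.37+0.22)/2 = 0.295, v̄ = (0.98+0.82)/2 = 0.9 → q = 7.5×0.295×0.9 = 1.991 m³/s
Panel 5-6: Δb = 1.3 m, d̄ = (0.22+0.16)/2 = 0.19, v̄ = (0.82+0.55)/2 = 0.685 → q = 1.3×0.19×0.685 = 0.1692 m³/s
Q = Σ q = 3.611 m³/s

3.61 m³/s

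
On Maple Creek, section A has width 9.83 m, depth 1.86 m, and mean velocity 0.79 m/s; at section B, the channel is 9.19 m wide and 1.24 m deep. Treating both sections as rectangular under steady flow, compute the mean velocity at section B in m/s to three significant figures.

Q = A₁V₁ = (9.83×1.86) × 0.79 = 14.44 m³/s
A₂ = 9.19 × 1.24 = 11.40 m²
V₂ = Q/A₂ = 14.44/11.40 = 1.268 m/s

1.27 m/s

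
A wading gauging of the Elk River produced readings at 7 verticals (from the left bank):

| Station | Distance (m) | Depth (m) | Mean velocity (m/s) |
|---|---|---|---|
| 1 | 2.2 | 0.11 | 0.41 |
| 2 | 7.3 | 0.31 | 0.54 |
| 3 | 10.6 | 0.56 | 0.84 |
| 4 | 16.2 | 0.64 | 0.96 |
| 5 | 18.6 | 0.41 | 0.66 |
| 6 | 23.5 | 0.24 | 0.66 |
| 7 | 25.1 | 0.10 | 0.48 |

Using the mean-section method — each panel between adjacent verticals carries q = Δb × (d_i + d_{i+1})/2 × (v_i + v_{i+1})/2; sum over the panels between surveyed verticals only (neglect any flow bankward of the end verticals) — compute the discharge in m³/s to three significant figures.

Panel 1-2: Δb = 5.1 m, d̄ = (0.11+0.31)/2 = 0.21, v̄ = (0.41+0.54)/2 = 0.475 → q = 5.1×0.21×0.475 = 0.5087 m³/s
Panel 2-3: Δb = 3.3 m, d̄ = (0.31+0.56)/2 = 0.435, v̄ = (0.54+0.84)/2 = 0.69 → q = 3.3×0.435×0.69 = 0.9905 m³/s
Panel 3-4: Δb = 5.6 m, d̄ = (0.56+0.64)/2 = 0.6, v̄ = (0.84+0.96)/2 = 0.9 → q = 5.6×0.6×0.9 = 3.024 m³/s
Panel 4-5: Δb = 2.4 m, d̄ = (0.64+0.41)/2 = 0.525, v̄ = (0.96+0.66)/2 = 0.81 → q = 2.4×0.525×0.81 = 1.021 m³/s
Panel 5-6: Δb = 4.9 m, d̄ = (0.41+0.24)/2 = 0.325, v̄ = (0.66+0.66)/2 = 0.66 → q = 4.9×0.325×0.66 = 1.051 m³/s
Panel 6-7: Δb = 1.6 m, d̄ = (0.24+0.10)/2 = 0.17, v̄ = (0.66+0.48)/2 = 0.57 → q = 1.6×0.17×0.57 = 0.1550 m³/s
Q = Σ q = 6.750 m³/s

6.75 m³/s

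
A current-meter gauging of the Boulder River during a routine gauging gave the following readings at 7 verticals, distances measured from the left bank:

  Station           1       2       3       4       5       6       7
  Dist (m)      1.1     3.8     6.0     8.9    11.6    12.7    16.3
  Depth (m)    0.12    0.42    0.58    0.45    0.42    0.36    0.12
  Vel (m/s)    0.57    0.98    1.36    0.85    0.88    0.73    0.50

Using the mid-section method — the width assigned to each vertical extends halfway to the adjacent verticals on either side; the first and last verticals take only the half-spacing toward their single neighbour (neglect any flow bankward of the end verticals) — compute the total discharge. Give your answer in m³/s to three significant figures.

5.61 m³/s

w_1 = (3.8 − 1.1)/2 = 1.35 m; q_1 = 0.57 × 0.12 × 1.35 = 0.09234 m³/s
w_2 = (6.0 − 1.1)/2 = 2.45 m; q_2 = 0.98 × 0.42 × 2.45 = 1.008 m³/s
w_3 = (8.9 − 3.8)/2 = 2.55 m; q_3 = 1.36 × 0.58 × 2.55 = 2.011 m³/s
w_4 = (11.6 − 6.0)/2 = 2.8 m; q_4 = 0.85 × 0.45 × 2.8 = 1.071 m³/s
w_5 = (12.7 − 8.9)/2 = 1.9 m; q_5 = 0.88 × 0.42 × 1.9 = 0.7022 m³/s
w_6 = (16.3 − 11.6)/2 = 2.35 m; q_6 = 0.73 × 0.36 × 2.35 = 0.6176 m³/s
w_7 = (16.3 − 12.7)/2 = 1.8 m; q_7 = 0.50 × 0.12 × 1.8 = 0.1080 m³/s
Q = Σ qᵢ = 5.611 m³/s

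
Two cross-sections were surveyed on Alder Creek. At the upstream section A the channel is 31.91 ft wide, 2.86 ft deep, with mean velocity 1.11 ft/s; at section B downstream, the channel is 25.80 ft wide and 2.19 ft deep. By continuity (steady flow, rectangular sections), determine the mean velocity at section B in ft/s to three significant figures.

Q = A₁V₁ = (31.91×2.86) × 1.11 = 101.3 ft³/s
A₂ = 25.80 × 2.19 = 56.50 ft²
V₂ = Q/A₂ = 101.3/56.50 = 1.793 ft/s

1.79 ft/s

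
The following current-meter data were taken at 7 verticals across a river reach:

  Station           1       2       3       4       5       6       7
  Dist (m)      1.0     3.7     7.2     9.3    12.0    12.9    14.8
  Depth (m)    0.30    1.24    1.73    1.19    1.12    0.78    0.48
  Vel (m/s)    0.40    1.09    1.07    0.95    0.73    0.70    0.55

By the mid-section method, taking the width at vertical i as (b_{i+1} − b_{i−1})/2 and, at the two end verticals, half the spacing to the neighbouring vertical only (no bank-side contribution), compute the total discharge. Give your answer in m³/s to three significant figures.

14.7 m³/s

w_1 = (3.7 − 1.0)/2 = 1.35 m; q_1 = 0.40 × 0.30 × 1.35 = 0.1620 m³/s
w_2 = (7.2 − 1.0)/2 = 3.1 m; q_2 = 1.09 × 1.24 × 3.1 = 4.190 m³/s
w_3 = (9.3 − 3.7)/2 = 2.8 m; q_3 = 1.07 × 1.73 × 2.8 = 5.183 m³/s
w_4 = (12.0 − 7.2)/2 = 2.4 m; q_4 = 0.95 × 1.19 × 2.4 = 2.713 m³/s
w_5 = (12.9 − 9.3)/2 = 1.8 m; q_5 = 0.73 × 1.12 × 1.8 = 1.472 m³/s
w_6 = (14.8 − 12.0)/2 = 1.4 m; q_6 = 0.70 × 0.78 × 1.4 = 0.7644 m³/s
w_7 = (14.8 − 12.9)/2 = 0.95 m; q_7 = 0.55 × 0.48 × 0.95 = 0.2508 m³/s
Q = Σ qᵢ = 14.74 m³/s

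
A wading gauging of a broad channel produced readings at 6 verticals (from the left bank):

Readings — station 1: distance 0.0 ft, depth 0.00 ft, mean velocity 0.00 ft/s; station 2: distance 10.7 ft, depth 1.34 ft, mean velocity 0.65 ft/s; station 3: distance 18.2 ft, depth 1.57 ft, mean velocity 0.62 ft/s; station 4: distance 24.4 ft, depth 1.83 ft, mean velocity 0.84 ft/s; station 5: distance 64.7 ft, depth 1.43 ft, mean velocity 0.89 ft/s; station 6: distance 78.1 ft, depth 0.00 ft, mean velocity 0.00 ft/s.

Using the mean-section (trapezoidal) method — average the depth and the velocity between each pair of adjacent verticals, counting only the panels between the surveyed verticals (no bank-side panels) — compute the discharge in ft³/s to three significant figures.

78.0 ft³/s

Panel 1-2: Δb = 10.7 ft, d̄ = (0.00+1.34)/2 = 0.67, v̄ = (0.00+0.65)/2 = 0.325 → q = 10.7×0.67×0.325 = 2.330 ft³/s
Panel 2-3: Δb = 7.5 ft, d̄ = (1.34+1.57)/2 = 1.455, v̄ = (0.65+0.62)/2 = 0.635 → q = 7.5×1.455×0.635 = 6.929 ft³/s
Panel 3-4: Δb = 6.2 ft, d̄ = (1.57+1.83)/2 = 1.7, v̄ = (0.62+0.84)/2 = 0.73 → q = 6.2×1.7×0.73 = 7.694 ft³/s
Panel 4-5: Δb = 40.3 ft, d̄ = (1.83+1.43)/2 = 1.63, v̄ = (0.84+0.89)/2 = 0.865 → q = 40.3×1.63×0.865 = 56.82 ft³/s
Panel 5-6: Δb = 13.4 ft, d̄ = (1.43+0.00)/2 = 0.715, v̄ = (0.89+0.00)/2 = 0.445 → q = 13.4×0.715×0.445 = 4.264 ft³/s
Q = Σ q = 78.04 ft³/s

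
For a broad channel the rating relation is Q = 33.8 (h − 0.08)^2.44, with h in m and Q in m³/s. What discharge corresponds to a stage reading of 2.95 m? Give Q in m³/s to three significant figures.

443 m³/s

Q = 33.8 × (2.95 − 0.08)^2.44 = 33.8 × 2.87^2.44 = 442.7 m³/s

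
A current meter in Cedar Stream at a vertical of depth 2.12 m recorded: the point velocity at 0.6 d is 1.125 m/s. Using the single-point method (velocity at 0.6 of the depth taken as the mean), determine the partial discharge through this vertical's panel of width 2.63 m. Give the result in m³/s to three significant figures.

v̄ = v₀.₆ = 1.125 m/s
q = v̄ × d × w = 1.125 × 2.12 × 2.63 = 6.273 m³/s

6.27 m³/s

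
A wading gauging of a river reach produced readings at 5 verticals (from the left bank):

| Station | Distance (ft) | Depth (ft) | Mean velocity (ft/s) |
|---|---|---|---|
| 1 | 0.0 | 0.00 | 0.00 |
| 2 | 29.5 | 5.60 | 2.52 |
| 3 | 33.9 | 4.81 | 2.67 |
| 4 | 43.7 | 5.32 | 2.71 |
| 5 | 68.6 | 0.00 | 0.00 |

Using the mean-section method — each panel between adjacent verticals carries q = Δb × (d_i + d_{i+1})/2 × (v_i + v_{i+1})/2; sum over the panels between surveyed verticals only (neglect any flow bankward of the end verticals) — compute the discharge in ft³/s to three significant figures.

387 ft³/s

Panel 1-2: Δb = 29.5 ft, d̄ = (0.00+5.60)/2 = 2.8, v̄ = (0.00+2.52)/2 = 1.26 → q = 29.5×2.8×1.26 = 104.1 ft³/s
Panel 2-3: Δb = 4.4 ft, d̄ = (5.60+4.81)/2 = 5.205, v̄ = (2.52+2.67)/2 = 2.595 → q = 4.4×5.205×2.595 = 59.43 ft³/s
Panel 3-4: Δb = 9.8 ft, d̄ = (4.81+5.32)/2 = 5.065, v̄ = (2.67+2.71)/2 = 2.69 → q = 9.8×5.065×2.69 = 133.5 ft³/s
Panel 4-5: Δb = 24.9 ft, d̄ = (5.32+0.00)/2 = 2.66, v̄ = (2.71+0.00)/2 = 1.355 → q = 24.9×2.66×1.355 = 89.75 ft³/s
Q = Σ q = 386.8 ft³/s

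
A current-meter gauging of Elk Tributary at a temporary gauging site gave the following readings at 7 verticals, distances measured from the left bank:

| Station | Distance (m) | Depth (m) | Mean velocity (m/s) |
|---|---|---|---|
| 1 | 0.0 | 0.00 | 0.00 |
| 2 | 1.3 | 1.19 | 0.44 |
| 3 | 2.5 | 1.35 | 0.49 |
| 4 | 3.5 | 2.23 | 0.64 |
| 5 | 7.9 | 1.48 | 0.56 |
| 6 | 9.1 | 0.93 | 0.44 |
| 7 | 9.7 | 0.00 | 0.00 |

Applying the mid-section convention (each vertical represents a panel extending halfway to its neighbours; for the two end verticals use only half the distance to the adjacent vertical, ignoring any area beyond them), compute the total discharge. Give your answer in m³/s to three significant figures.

7.92 m³/s

w_2 = (2.5 − 0.0)/2 = 1.25 m; q_2 = 0.44 × 1.19 × 1.25 = 0.6545 m³/s
w_3 = (3.5 − 1.3)/2 = 1.1 m; q_3 = 0.49 × 1.35 × 1.1 = 0.7277 m³/s
w_4 = (7.9 − 2.5)/2 = 2.7 m; q_4 = 0.64 × 2.23 × 2.7 = 3.853 m³/s
w_5 = (9.1 − 3.5)/2 = 2.8 m; q_5 = 0.56 × 1.48 × 2.8 = 2.321 m³/s
w_6 = (9.7 − 7.9)/2 = 0.9 m; q_6 = 0.44 × 0.93 × 0.9 = 0.3683 m³/s
Stations 1, 7 contribute zero (depth or velocity is 0).
Q = Σ qᵢ = 7.925 m³/s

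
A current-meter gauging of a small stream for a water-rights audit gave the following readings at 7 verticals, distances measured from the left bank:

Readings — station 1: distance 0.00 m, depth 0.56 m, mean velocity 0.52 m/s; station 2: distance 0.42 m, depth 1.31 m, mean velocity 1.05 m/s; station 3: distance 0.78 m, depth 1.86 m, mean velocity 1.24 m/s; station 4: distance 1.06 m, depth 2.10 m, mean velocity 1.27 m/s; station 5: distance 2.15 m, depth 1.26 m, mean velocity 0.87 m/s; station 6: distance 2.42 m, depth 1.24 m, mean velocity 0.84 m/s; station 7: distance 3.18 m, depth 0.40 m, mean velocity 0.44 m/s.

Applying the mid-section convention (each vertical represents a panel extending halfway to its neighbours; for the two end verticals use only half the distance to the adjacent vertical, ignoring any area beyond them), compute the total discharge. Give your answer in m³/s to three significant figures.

w_1 = (0.42 − 0.00)/2 = 0.21 m; q_1 = 0.52 × 0.56 × 0.21 = 0.06115 m³/s
w_2 = (0.78 − 0.00)/2 = 0.39 m; q_2 = 1.05 × 1.31 × 0.39 = 0.5364 m³/s
w_3 = (1.06 − 0.42)/2 = 0.32 m; q_3 = 1.24 × 1.86 × 0.32 = 0.7380 m³/s
w_4 = (2.15 − 0.78)/2 = 0.685 m; q_4 = 1.27 × 2.10 × 0.685 = 1.827 m³/s
w_5 = (2.42 − 1.06)/2 = 0.68 m; q_5 = 0.87 × 1.26 × 0.68 = 0.7454 m³/s
w_6 = (3.18 − 2.15)/2 = 0.515 m; q_6 = 0.84 × 1.24 × 0.515 = 0.5364 m³/s
w_7 = (3.18 − 2.42)/2 = 0.38 m; q_7 = 0.44 × 0.40 × 0.38 = 0.06688 m³/s
Q = Σ qᵢ = 4.511 m³/s

4.51 m³/s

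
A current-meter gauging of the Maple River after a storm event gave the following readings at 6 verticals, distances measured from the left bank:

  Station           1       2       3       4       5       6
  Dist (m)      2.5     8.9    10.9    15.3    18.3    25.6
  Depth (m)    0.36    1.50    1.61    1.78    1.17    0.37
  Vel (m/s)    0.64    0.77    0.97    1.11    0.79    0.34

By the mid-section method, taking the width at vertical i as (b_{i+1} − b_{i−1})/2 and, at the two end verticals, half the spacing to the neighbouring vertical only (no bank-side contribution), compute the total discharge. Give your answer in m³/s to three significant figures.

23.1 m³/s

w_1 = (8.9 − 2.5)/2 = 3.2 m; q_1 = 0.64 × 0.36 × 3.2 = 0.7373 m³/s
w_2 = (10.9 − 2.5)/2 = 4.2 m; q_2 = 0.77 × 1.50 × 4.2 = 4.851 m³/s
w_3 = (15.3 − 8.9)/2 = 3.2 m; q_3 = 0.97 × 1.61 × 3.2 = 4.997 m³/s
w_4 = (18.3 − 10.9)/2 = 3.7 m; q_4 = 1.11 × 1.78 × 3.7 = 7.310 m³/s
w_5 = (25.6 − 15.3)/2 = 5.15 m; q_5 = 0.79 × 1.17 × 5.15 = 4.760 m³/s
w_6 = (25.6 − 18.3)/2 = 3.65 m; q_6 = 0.34 × 0.37 × 3.65 = 0.4592 m³/s
Q = Σ qᵢ = 23.12 m³/s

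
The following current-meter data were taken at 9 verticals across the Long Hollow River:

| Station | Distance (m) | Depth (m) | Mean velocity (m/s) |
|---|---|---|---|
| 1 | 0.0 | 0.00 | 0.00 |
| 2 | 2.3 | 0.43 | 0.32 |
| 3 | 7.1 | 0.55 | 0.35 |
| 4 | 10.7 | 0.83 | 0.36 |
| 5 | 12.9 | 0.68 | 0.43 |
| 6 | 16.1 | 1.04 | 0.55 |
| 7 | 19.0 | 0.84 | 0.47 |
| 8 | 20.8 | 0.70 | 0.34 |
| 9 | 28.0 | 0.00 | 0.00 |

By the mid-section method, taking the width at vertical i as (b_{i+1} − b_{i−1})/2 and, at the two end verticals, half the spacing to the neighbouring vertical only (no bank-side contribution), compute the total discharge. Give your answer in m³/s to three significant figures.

w_2 = (7.1 − 0.0)/2 = 3.55 m; q_2 = 0.32 × 0.43 × 3.55 = 0.4885 m³/s
w_3 = (10.7 − 2.3)/2 = 4.2 m; q_3 = 0.35 × 0.55 × 4.2 = 0.8085 m³/s
w_4 = (12.9 − 7.1)/2 = 2.9 m; q_4 = 0.36 × 0.83 × 2.9 = 0.8665 m³/s
w_5 = (16.1 − 10.7)/2 = 2.7 m; q_5 = 0.43 × 0.68 × 2.7 = 0.7895 m³/s
w_6 = (19.0 − 12.9)/2 = 3.05 m; q_6 = 0.55 × 1.04 × 3.05 = 1.745 m³/s
w_7 = (20.8 − 16.1)/2 = 2.35 m; q_7 = 0.47 × 0.84 × 2.35 = 0.9278 m³/s
w_8 = (28.0 − 19.0)/2 = 4.5 m; q_8 = 0.34 × 0.70 × 4.5 = 1.071 m³/s
Stations 1, 9 contribute zero (depth or velocity is 0).
Q = Σ qᵢ = 6.696 m³/s

6.70 m³/s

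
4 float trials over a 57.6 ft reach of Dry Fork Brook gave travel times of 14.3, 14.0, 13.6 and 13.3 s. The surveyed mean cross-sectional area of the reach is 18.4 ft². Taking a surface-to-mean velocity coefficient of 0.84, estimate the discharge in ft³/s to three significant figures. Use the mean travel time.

t̄ = (14.3 + 14.0 + 13.6 + 13.3) / 4 = 13.8 s
v_surface = L / t̄ = 57.6 / 13.8 = 4.174 ft/s
v_mean = 0.84 × 4.174 = 3.506 ft/s
Q = A × v_mean = 18.4 × 3.506 = 64.51 ft³/s

64.5 ft³/s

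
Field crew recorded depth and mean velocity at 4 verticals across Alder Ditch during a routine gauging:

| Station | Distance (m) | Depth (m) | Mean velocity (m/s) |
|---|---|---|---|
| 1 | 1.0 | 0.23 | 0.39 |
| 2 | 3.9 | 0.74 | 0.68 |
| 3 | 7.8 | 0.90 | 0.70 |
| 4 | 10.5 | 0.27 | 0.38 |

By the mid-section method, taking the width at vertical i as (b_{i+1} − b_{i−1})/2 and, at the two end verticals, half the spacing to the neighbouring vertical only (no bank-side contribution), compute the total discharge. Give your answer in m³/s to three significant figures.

4.06 m³/s

w_1 = (3.9 − 1.0)/2 = 1.45 m; q_1 = 0.39 × 0.23 × 1.45 = 0.1301 m³/s
w_2 = (7.8 − 1.0)/2 = 3.4 m; q_2 = 0.68 × 0.74 × 3.4 = 1.711 m³/s
w_3 = (10.5 − 3.9)/2 = 3.3 m; q_3 = 0.70 × 0.90 × 3.3 = 2.079 m³/s
w_4 = (10.5 − 7.8)/2 = 1.35 m; q_4 = 0.38 × 0.27 × 1.35 = 0.1385 m³/s
Q = Σ qᵢ = 4.058 m³/s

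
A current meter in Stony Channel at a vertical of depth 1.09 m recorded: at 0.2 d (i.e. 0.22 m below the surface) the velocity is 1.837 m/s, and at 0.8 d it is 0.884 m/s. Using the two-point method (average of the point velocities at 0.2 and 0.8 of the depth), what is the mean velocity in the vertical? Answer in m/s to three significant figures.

v̄ = (1.837 + 0.884) / 2 = 1.361 m/s

1.36 m/s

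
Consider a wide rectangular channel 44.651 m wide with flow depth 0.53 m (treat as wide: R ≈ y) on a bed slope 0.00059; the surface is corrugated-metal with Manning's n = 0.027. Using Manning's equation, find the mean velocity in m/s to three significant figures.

A = b·y = 44.651 × 0.53 = 23.67 m²
Wide channel: R ≈ y = 0.53 m
Q = (1/n)·A·R^(2/3)·S^(1/2) = (1/0.027) × 23.67 × 0.5300^(2/3) × 0.00059^(1/2) = 13.94 m³/s
V = Q/A = 13.94/23.67 = 0.5892 m/s

0.589 m/s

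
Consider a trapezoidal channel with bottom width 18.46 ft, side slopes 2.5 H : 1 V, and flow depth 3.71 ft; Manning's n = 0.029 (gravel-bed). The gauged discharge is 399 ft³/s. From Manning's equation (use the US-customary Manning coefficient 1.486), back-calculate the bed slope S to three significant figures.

0.00154

A = (b + z·y)·y = (18.46 + 2.5×3.71)×3.71 = 102.9 ft²
P = b + 2y√(1+z²) = 18.46 + 2×3.71×√(1+2.5²) = 38.44 ft
R = A/P = 102.9/38.44 = 2.677 ft
S = (Q·n / (1.486·A·R^(2/3)))² = (399×0.029 / (1.486×102.9×1.928))² = 0.001541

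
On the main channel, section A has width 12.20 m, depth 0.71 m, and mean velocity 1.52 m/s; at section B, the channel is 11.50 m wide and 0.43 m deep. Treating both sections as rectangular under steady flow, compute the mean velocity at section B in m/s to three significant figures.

Q = A₁V₁ = (12.20×0.71) × 1.52 = 13.17 m³/s
A₂ = 11.50 × 0.43 = 4.945 m²
V₂ = Q/A₂ = 13.17/4.945 = 2.663 m/s

2.66 m/s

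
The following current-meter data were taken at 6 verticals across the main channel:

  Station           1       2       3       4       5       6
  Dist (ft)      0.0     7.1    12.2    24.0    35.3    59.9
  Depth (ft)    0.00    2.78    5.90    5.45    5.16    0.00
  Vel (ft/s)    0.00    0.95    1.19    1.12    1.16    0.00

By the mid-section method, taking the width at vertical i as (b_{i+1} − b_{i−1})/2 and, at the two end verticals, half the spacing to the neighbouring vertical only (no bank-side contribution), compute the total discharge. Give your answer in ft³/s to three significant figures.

w_2 = (12.2 − 0.0)/2 = 6.1 ft; q_2 = 0.95 × 2.78 × 6.1 = 16.11 ft³/s
w_3 = (24.0 − 7.1)/2 = 8.45 ft; q_3 = 1.19 × 5.90 × 8.45 = 59.33 ft³/s
w_4 = (35.3 − 12.2)/2 = 11.55 ft; q_4 = 1.12 × 5.45 × 11.55 = 70.50 ft³/s
w_5 = (59.9 − 24.0)/2 = 17.95 ft; q_5 = 1.16 × 5.16 × 17.95 = 107.4 ft³/s
Stations 1, 6 contribute zero (depth or velocity is 0).
Q = Σ qᵢ = 253.4 ft³/s

253 ft³/s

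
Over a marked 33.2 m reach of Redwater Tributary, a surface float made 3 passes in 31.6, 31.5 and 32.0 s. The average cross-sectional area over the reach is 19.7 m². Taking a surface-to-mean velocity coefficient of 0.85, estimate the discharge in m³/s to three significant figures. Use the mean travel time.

17.5 m³/s

t̄ = (31.6 + 31.5 + 32.0) / 3 = 31.7 s
v_surface = L / t̄ = 33.2 / 31.7 = 1.047 m/s
v_mean = 0.85 × 1.047 = 0.8902 m/s
Q = A × v_mean = 19.7 × 0.8902 = 17.54 m³/s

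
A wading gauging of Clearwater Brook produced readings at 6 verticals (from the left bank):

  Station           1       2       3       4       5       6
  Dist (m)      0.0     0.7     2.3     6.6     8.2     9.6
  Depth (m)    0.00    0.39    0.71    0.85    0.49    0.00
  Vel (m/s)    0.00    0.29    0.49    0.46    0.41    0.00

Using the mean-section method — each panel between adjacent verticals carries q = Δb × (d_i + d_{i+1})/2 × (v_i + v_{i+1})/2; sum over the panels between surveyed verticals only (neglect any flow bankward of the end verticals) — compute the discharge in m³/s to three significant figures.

2.49 m³/s

Panel 1-2: Δb = 0.7 m, d̄ = (0.00+0.39)/2 = 0.195, v̄ = (0.00+0.29)/2 = 0.145 → q = 0.7×0.195×0.145 = 0.01979 m³/s
Panel 2-3: Δb = 1.6 m, d̄ = (0.39+0.71)/2 = 0.55, v̄ = (0.29+0.49)/2 = 0.39 → q = 1.6×0.55×0.39 = 0.3432 m³/s
Panel 3-4: Δb = 4.3 m, d̄ = (0.71+0.85)/2 = 0.78, v̄ = (0.49+0.46)/2 = 0.475 → q = 4.3×0.78×0.475 = 1.593 m³/s
Panel 4-5: Δb = 1.6 m, d̄ = (0.85+0.49)/2 = 0.67, v̄ = (0.46+0.41)/2 = 0.435 → q = 1.6×0.67×0.435 = 0.4663 m³/s
Panel 5-6: Δb = 1.4 m, d̄ = (0.49+0.00)/2 = 0.245, v̄ = (0.41+0.00)/2 = 0.205 → q = 1.4×0.245×0.205 = 0.07032 m³/s
Q = Σ q = 2.493 m³/s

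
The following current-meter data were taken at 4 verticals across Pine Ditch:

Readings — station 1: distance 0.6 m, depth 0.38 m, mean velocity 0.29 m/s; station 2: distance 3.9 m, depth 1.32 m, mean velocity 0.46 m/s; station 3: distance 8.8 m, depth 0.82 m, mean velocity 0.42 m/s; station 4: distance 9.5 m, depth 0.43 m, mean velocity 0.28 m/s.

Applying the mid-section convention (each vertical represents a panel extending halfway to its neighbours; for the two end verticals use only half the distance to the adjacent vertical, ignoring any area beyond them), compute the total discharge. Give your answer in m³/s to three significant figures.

3.68 m³/s

w_1 = (3.9 − 0.6)/2 = 1.65 m; q_1 = 0.29 × 0.38 × 1.65 = 0.1818 m³/s
w_2 = (8.8 − 0.6)/2 = 4.1 m; q_2 = 0.46 × 1.32 × 4.1 = 2.490 m³/s
w_3 = (9.5 − 3.9)/2 = 2.8 m; q_3 = 0.42 × 0.82 × 2.8 = 0.9643 m³/s
w_4 = (9.5 − 8.8)/2 = 0.35 m; q_4 = 0.28 × 0.43 × 0.35 = 0.04214 m³/s
Q = Σ qᵢ = 3.678 m³/s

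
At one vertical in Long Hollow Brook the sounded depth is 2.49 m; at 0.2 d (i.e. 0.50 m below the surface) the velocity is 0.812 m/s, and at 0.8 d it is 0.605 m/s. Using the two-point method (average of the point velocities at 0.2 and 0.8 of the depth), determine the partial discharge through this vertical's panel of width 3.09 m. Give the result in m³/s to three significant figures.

v̄ = (0.812 + 0.605) / 2 = 0.7085 m/s
q = v̄ × d × w = 0.7085 × 2.49 × 3.09 = 5.451 m³/s

5.45 m³/s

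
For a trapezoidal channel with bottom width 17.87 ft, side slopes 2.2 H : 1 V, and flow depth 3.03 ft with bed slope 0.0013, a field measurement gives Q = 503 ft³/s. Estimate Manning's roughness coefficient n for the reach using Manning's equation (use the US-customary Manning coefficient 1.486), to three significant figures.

0.0137

A = (b + z·y)·y = (17.87 + 2.2×3.03)×3.03 = 74.34 ft²
P = b + 2y√(1+z²) = 17.87 + 2×3.03×√(1+2.2²) = 32.51 ft
R = A/P = 74.34/32.51 = 2.286 ft
n = (1.486/Q)·A·R^(2/3)·S^(1/2) = (1.486/503) × 74.34 × 1.736 × 0.03606 = 0.01374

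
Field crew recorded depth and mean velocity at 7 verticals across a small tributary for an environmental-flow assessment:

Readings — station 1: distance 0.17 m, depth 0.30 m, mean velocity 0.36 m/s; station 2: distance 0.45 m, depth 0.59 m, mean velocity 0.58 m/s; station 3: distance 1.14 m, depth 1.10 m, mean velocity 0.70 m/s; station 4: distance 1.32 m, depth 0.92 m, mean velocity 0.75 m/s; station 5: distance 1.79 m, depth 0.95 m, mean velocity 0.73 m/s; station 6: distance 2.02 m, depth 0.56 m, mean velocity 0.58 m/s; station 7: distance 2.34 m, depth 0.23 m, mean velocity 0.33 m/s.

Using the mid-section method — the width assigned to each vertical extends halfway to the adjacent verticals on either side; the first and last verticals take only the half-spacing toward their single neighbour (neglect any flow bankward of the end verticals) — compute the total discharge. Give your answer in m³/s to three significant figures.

1.08 m³/s

w_1 = (0.45 − 0.17)/2 = 0.14 m; q_1 = 0.36 × 0.30 × 0.14 = 0.01512 m³/s
w_2 = (1.14 − 0.17)/2 = 0.485 m; q_2 = 0.58 × 0.59 × 0.485 = 0.1660 m³/s
w_3 = (1.32 − 0.45)/2 = 0.435 m; q_3 = 0.70 × 1.10 × 0.435 = 0.3350 m³/s
w_4 = (1.79 − 1.14)/2 = 0.325 m; q_4 = 0.75 × 0.92 × 0.325 = 0.2243 m³/s
w_5 = (2.02 − 1.32)/2 = 0.35 m; q_5 = 0.73 × 0.95 × 0.35 = 0.2427 m³/s
w_6 = (2.34 − 1.79)/2 = 0.275 m; q_6 = 0.58 × 0.56 × 0.275 = 0.08932 m³/s
w_7 = (2.34 − 2.02)/2 = 0.16 m; q_7 = 0.33 × 0.23 × 0.16 = 0.01214 m³/s
Q = Σ qᵢ = 1.084 m³/s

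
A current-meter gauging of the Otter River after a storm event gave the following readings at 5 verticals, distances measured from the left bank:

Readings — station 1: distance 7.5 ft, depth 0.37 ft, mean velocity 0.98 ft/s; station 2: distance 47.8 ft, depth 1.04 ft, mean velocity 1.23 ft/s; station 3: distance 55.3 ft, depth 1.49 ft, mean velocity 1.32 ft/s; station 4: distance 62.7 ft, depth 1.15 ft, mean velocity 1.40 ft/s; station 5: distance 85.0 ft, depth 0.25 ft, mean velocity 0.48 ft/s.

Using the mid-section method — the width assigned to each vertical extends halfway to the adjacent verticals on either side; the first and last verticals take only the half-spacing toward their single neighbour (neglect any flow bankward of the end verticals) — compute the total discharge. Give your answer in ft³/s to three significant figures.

77.8 ft³/s

w_1 = (47.8 − 7.5)/2 = 20.15 ft; q_1 = 0.98 × 0.37 × 20.15 = 7.306 ft³/s
w_2 = (55.3 − 7.5)/2 = 23.9 ft; q_2 = 1.23 × 1.04 × 23.9 = 30.57 ft³/s
w_3 = (62.7 − 47.8)/2 = 7.45 ft; q_3 = 1.32 × 1.49 × 7.45 = 14.65 ft³/s
w_4 = (85.0 − 55.3)/2 = 14.85 ft; q_4 = 1.40 × 1.15 × 14.85 = 23.91 ft³/s
w_5 = (85.0 − 62.7)/2 = 11.15 ft; q_5 = 0.48 × 0.25 × 11.15 = 1.338 ft³/s
Q = Σ qᵢ = 77.78 ft³/s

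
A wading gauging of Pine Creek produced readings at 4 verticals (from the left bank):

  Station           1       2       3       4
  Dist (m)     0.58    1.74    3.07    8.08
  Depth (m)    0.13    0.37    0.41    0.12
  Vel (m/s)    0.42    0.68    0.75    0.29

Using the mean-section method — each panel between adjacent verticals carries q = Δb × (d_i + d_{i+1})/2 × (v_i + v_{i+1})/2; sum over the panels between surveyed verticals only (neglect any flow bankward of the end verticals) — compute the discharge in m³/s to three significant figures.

1.22 m³/s

Panel 1-2: Δb = 1.16 m, d̄ = (0.13+0.37)/2 = 0.25, v̄ = (0.42+0.68)/2 = 0.55 → q = 1.16×0.25×0.55 = 0.1595 m³/s
Panel 2-3: Δb = 1.33 m, d̄ = (0.37+0.41)/2 = 0.39, v̄ = (0.68+0.75)/2 = 0.715 → q = 1.33×0.39×0.715 = 0.3709 m³/s
Panel 3-4: Δb = 5.01 m, d̄ = (0.41+0.12)/2 = 0.265, v̄ = (0.75+0.29)/2 = 0.52 → q = 5.01×0.265×0.52 = 0.6904 m³/s
Q = Σ q = 1.221 m³/s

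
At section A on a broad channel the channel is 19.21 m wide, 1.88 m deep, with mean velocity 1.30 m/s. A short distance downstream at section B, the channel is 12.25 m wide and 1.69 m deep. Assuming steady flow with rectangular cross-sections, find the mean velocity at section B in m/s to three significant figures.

2.27 m/s

Q = A₁V₁ = (19.21×1.88) × 1.30 = 46.95 m³/s
A₂ = 12.25 × 1.69 = 20.70 m²
V₂ = Q/A₂ = 46.95/20.70 = 2.268 m/s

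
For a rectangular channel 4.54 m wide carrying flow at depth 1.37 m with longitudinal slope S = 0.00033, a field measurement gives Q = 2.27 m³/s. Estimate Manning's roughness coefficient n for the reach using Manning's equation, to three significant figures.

A = b·y = 4.54 × 1.37 = 6.220 m²
P = b + 2y = 4.54 + 2×1.37 = 7.280 m
R = A/P = 6.220/7.280 = 0.8544 m
n = (1/Q)·A·R^(2/3)·S^(1/2) = (1/2.27) × 6.220 × 0.9004 × 0.01817 = 0.04482

0.0448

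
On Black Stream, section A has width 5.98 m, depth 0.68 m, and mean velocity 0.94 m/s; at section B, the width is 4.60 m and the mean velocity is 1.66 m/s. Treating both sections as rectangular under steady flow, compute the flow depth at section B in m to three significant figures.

Q = A₁V₁ = (5.98×0.68) × 0.94 = 3.822 m³/s
d₂ = Q/(b₂ V₂) = 3.822/(4.60×1.66) = 0.5006 m

0.501 m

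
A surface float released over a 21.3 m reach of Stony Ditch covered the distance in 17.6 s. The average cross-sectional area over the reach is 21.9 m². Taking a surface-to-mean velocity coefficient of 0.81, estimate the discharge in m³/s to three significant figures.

v_surface = L / t̄ = 21.3 / 17.6 = 1.210 m/s
v_mean = 0.81 × 1.210 = 0.9803 m/s
Q = A × v_mean = 21.9 × 0.9803 = 21.47 m³/s

21.5 m³/s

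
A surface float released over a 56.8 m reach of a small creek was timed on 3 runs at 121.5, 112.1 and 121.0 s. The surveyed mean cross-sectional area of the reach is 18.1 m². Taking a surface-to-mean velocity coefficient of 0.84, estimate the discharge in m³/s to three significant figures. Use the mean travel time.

t̄ = (121.5 + 112.1 + 121.0) / 3 = 118.2 s
v_surface = L / t̄ = 56.8 / 118.2 = 0.4805 m/s
v_mean = 0.84 × 0.4805 = 0.4037 m/s
Q = A × v_mean = 18.1 × 0.4037 = 7.306 m³/s

7.31 m³/s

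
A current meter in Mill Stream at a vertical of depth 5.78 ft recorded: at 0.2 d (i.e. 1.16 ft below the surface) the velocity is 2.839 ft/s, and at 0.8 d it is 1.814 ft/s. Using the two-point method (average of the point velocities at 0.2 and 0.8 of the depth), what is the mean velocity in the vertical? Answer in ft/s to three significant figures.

v̄ = (2.839 + 1.814) / 2 = 2.327 ft/s

2.33 ft/s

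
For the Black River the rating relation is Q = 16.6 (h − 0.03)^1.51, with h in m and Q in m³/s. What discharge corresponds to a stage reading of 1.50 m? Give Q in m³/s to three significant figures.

29.7 m³/s

Q = 16.6 × (1.50 − 0.03)^1.51 = 16.6 × 1.47^1.51 = 29.70 m³/s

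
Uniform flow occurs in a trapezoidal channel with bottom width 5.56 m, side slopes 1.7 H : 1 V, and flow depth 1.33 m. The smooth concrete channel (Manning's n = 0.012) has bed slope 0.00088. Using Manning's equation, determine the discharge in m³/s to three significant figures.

25.1 m³/s

A = (b + z·y)·y = (5.56 + 1.7×1.33)×1.33 = 10.40 m²
P = b + 2y√(1+z²) = 5.56 + 2×1.33×√(1+1.7²) = 10.81 m
R = A/P = 10.40/10.81 = 0.9626 m
Q = (1/n)·A·R^(2/3)·S^(1/2) = (1/0.012) × 10.40 × 0.9626^(2/3) × 0.00088^(1/2) = 25.07 m³/s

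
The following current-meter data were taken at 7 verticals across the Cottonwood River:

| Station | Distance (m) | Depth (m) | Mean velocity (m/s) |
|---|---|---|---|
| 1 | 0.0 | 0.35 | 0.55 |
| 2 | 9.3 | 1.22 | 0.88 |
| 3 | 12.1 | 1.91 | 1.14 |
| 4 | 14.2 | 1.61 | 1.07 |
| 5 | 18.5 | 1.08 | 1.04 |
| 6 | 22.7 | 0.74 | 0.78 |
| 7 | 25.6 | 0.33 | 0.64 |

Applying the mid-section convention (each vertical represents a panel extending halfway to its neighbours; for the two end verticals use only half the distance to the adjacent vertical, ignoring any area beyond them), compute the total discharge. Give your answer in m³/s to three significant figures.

w_1 = (9.3 − 0.0)/2 = 4.65 m; q_1 = 0.55 × 0.35 × 4.65 = 0.8951 m³/s
w_2 = (12.1 − 0.0)/2 = 6.05 m; q_2 = 0.88 × 1.22 × 6.05 = 6.495 m³/s
w_3 = (14.2 − 9.3)/2 = 2.45 m; q_3 = 1.14 × 1.91 × 2.45 = 5.335 m³/s
w_4 = (18.5 − 12.1)/2 = 3.2 m; q_4 = 1.07 × 1.61 × 3.2 = 5.513 m³/s
w_5 = (22.7 − 14.2)/2 = 4.25 m; q_5 = 1.04 × 1.08 × 4.25 = 4.774 m³/s
w_6 = (25.6 − 18.5)/2 = 3.55 m; q_6 = 0.78 × 0.74 × 3.55 = 2.049 m³/s
w_7 = (25.6 − 22.7)/2 = 1.45 m; q_7 = 0.64 × 0.33 × 1.45 = 0.3062 m³/s
Q = Σ qᵢ = 25.37 m³/s

25.4 m³/s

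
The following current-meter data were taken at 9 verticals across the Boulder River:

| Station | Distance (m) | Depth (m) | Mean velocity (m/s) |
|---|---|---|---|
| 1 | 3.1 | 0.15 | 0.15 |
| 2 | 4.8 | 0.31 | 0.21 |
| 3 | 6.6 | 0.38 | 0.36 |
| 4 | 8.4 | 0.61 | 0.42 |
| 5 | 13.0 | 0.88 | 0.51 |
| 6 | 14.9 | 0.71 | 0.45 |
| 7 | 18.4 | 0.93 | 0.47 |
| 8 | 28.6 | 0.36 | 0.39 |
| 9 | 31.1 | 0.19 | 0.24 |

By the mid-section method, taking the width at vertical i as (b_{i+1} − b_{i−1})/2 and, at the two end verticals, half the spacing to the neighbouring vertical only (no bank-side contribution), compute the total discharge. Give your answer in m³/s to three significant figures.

w_1 = (4.8 − 3.1)/2 = 0.85 m; q_1 = 0.15 × 0.15 × 0.85 = 0.01913 m³/s
w_2 = (6.6 − 3.1)/2 = 1.75 m; q_2 = 0.21 × 0.31 × 1.75 = 0.1139 m³/s
w_3 = (8.4 − 4.8)/2 = 1.8 m; q_3 = 0.36 × 0.38 × 1.8 = 0.2462 m³/s
w_4 = (13.0 − 6.6)/2 = 3.2 m; q_4 = 0.42 × 0.61 × 3.2 = 0.8198 m³/s
w_5 = (14.9 − 8.4)/2 = 3.25 m; q_5 = 0.51 × 0.88 × 3.25 = 1.459 m³/s
w_6 = (18.4 − 13.0)/2 = 2.7 m; q_6 = 0.45 × 0.71 × 2.7 = 0.8627 m³/s
w_7 = (28.6 − 14.9)/2 = 6.85 m; q_7 = 0.47 × 0.93 × 6.85 = 2.994 m³/s
w_8 = (31.1 − 18.4)/2 = 6.35 m; q_8 = 0.39 × 0.36 × 6.35 = 0.8915 m³/s
w_9 = (31.1 − 28.6)/2 = 1.25 m; q_9 = 0.24 × 0.19 × 1.25 = 0.05700 m³/s
Q = Σ qᵢ = 7.463 m³/s

7.46 m³/s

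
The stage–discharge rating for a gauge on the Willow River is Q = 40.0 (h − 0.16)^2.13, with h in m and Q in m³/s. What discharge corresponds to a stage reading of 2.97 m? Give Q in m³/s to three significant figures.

361 m³/s

Q = 40.0 × (2.97 − 0.16)^2.13 = 40.0 × 2.81^2.13 = 361.2 m³/s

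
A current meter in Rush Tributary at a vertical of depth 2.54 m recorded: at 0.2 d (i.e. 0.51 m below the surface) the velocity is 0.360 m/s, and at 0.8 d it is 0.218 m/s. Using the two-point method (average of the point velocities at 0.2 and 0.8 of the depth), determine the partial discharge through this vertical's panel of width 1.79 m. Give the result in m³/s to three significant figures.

v̄ = (0.360 + 0.218) / 2 = 0.2890 m/s
q = v̄ × d × w = 0.2890 × 2.54 × 1.79 = 1.314 m³/s

1.31 m³/s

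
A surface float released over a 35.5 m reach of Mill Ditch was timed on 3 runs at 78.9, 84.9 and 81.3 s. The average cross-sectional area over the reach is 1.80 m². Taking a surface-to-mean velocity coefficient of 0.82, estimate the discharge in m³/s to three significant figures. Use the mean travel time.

0.641 m³/s

t̄ = (78.9 + 84.9 + 81.3) / 3 = 81.7 s
v_surface = L / t̄ = 35.5 / 81.7 = 0.4345 m/s
v_mean = 0.82 × 0.4345 = 0.3563 m/s
Q = A × v_mean = 1.80 × 0.3563 = 0.6413 m³/s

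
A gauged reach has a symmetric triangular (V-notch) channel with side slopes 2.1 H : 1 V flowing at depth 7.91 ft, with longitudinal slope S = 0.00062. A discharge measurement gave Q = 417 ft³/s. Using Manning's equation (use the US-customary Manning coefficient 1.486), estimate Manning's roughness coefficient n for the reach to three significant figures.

A = z·y² = 2.1×7.91² = 131.4 ft²
P = 2y√(1+z²) = 2×7.91×√(1+2.1²) = 36.80 ft
R = A/P = 131.4/36.80 = 3.571 ft
n = (1.486/Q)·A·R^(2/3)·S^(1/2) = (1.486/417) × 131.4 × 2.336 × 0.02490 = 0.02724

0.0272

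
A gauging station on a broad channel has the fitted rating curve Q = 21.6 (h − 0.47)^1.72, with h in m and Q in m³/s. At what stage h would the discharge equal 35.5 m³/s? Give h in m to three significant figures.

h − h₀ = (Q/C)^(1/b) = (35.5/21.6)^(1/1.72) = 1.335 m
h = 0.47 + 1.335 = 1.805 m

1.80 m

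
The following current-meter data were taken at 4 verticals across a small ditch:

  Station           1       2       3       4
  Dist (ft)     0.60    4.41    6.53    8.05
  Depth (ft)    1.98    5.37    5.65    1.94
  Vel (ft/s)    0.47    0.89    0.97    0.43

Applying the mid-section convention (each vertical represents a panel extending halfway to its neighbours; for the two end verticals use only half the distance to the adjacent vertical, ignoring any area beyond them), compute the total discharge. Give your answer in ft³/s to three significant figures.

26.6 ft³/s

w_1 = (4.41 − 0.60)/2 = 1.905 ft; q_1 = 0.47 × 1.98 × 1.905 = 1.773 ft³/s
w_2 = (6.53 − 0.60)/2 = 2.965 ft; q_2 = 0.89 × 5.37 × 2.965 = 14.17 ft³/s
w_3 = (8.05 − 4.41)/2 = 1.82 ft; q_3 = 0.97 × 5.65 × 1.82 = 9.975 ft³/s
w_4 = (8.05 − 6.53)/2 = 0.76 ft; q_4 = 0.43 × 1.94 × 0.76 = 0.6340 ft³/s
Q = Σ qᵢ = 26.55 ft³/s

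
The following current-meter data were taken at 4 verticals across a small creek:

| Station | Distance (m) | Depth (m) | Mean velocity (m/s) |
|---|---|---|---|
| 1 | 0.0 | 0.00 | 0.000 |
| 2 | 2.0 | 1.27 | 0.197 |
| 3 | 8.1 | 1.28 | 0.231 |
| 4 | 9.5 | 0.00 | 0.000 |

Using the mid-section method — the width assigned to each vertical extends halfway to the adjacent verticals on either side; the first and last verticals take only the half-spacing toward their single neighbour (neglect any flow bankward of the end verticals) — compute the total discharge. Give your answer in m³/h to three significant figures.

7640 m³/h

w_2 = (8.1 − 0.0)/2 = 4.05 m; q_2 = 0.197 × 1.27 × 4.05 = 1.013 m³/s
w_3 = (9.5 − 2.0)/2 = 3.75 m; q_3 = 0.231 × 1.28 × 3.75 = 1.109 m³/s
Stations 1, 4 contribute zero (depth or velocity is 0).
Q = Σ qᵢ = 2.122 m³/s
= 2.122 × 3600 = 7639 m³/h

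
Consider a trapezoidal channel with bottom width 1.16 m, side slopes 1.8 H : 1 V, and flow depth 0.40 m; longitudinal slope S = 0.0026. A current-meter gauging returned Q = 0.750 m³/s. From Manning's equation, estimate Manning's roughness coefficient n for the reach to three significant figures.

0.0212

A = (b + z·y)·y = (1.16 + 1.8×0.40)×0.40 = 0.7520 m²
P = b + 2y√(1+z²) = 1.16 + 2×0.40×√(1+1.8²) = 2.807 m
R = A/P = 0.7520/2.807 = 0.2679 m
n = (1/Q)·A·R^(2/3)·S^(1/2) = (1/0.750) × 0.7520 × 0.4155 × 0.05099 = 0.02125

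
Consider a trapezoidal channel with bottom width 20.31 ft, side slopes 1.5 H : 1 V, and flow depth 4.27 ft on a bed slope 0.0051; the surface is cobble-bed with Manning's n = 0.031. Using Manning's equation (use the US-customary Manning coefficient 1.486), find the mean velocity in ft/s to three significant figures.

A = (b + z·y)·y = (20.31 + 1.5×4.27)×4.27 = 114.1 ft²
P = b + 2y√(1+z²) = 20.31 + 2×4.27×√(1+1.5²) = 35.71 ft
R = A/P = 114.1/35.71 = 3.195 ft
Q = (1.486/n)·A·R^(2/3)·S^(1/2) = (1.486/0.031) × 114.1 × 3.195^(2/3) × 0.0051^(1/2) = 847.1 ft³/s
V = Q/A = 847.1/114.1 = 7.426 ft/s

7.43 ft/s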